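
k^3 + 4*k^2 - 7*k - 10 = (k - 2)*(k + 1)*(k + 5)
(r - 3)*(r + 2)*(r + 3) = r^3 + 2*r^2 - 9*r - 18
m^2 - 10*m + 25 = (m - 5)^2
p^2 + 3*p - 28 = (p - 4)*(p + 7)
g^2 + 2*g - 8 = (g - 2)*(g + 4)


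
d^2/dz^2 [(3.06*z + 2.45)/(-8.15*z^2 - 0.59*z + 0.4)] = (-(3.06*z + 2.45)*(16.3*z + 0.59)*(32.6*z + 1.18) + (149.634*z + 43.5458)*(8.15*z^2 + 0.59*z - 0.4))/(8.15*z^2 + 0.59*z - 0.4)^3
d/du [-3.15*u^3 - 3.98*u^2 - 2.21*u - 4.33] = -9.45*u^2 - 7.96*u - 2.21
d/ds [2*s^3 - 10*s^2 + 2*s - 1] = 6*s^2 - 20*s + 2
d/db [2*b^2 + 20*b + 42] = 4*b + 20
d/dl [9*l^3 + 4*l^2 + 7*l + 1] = 27*l^2 + 8*l + 7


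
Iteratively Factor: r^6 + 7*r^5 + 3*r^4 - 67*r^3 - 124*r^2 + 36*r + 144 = (r - 3)*(r^5 + 10*r^4 + 33*r^3 + 32*r^2 - 28*r - 48) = (r - 3)*(r + 2)*(r^4 + 8*r^3 + 17*r^2 - 2*r - 24) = (r - 3)*(r + 2)^2*(r^3 + 6*r^2 + 5*r - 12) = (r - 3)*(r - 1)*(r + 2)^2*(r^2 + 7*r + 12) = (r - 3)*(r - 1)*(r + 2)^2*(r + 3)*(r + 4)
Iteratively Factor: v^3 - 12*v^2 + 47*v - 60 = (v - 3)*(v^2 - 9*v + 20) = (v - 5)*(v - 3)*(v - 4)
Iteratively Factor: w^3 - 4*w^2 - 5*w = (w + 1)*(w^2 - 5*w) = (w - 5)*(w + 1)*(w)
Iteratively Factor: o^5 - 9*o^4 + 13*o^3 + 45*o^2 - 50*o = (o + 2)*(o^4 - 11*o^3 + 35*o^2 - 25*o) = (o - 5)*(o + 2)*(o^3 - 6*o^2 + 5*o) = (o - 5)*(o - 1)*(o + 2)*(o^2 - 5*o) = o*(o - 5)*(o - 1)*(o + 2)*(o - 5)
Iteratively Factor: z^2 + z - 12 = (z - 3)*(z + 4)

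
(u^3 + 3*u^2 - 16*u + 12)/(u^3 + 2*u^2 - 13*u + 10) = (u + 6)/(u + 5)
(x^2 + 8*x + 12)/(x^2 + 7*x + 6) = (x + 2)/(x + 1)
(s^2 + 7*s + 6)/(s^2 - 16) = (s^2 + 7*s + 6)/(s^2 - 16)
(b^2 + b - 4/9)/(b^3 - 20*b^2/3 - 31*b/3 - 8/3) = (-9*b^2 - 9*b + 4)/(3*(-3*b^3 + 20*b^2 + 31*b + 8))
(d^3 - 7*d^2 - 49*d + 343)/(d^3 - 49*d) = (d - 7)/d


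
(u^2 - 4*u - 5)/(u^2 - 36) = (u^2 - 4*u - 5)/(u^2 - 36)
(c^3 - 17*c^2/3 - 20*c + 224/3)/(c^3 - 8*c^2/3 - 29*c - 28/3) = (3*c - 8)/(3*c + 1)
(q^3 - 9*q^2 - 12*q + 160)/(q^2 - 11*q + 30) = (q^2 - 4*q - 32)/(q - 6)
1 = 1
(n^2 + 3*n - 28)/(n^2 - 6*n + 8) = (n + 7)/(n - 2)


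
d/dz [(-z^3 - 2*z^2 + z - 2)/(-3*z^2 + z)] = (3*z^4 - 2*z^3 + z^2 - 12*z + 2)/(z^2*(9*z^2 - 6*z + 1))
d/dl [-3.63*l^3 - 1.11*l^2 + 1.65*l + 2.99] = -10.89*l^2 - 2.22*l + 1.65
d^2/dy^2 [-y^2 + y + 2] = -2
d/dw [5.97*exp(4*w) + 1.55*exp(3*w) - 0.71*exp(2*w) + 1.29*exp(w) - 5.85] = (23.88*exp(3*w) + 4.65*exp(2*w) - 1.42*exp(w) + 1.29)*exp(w)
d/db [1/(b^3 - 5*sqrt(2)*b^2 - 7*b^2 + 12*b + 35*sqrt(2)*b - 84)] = (-3*b^2 + 14*b + 10*sqrt(2)*b - 35*sqrt(2) - 12)/(b^3 - 5*sqrt(2)*b^2 - 7*b^2 + 12*b + 35*sqrt(2)*b - 84)^2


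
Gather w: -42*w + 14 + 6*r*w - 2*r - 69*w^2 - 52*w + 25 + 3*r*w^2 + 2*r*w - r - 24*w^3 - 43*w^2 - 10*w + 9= -3*r - 24*w^3 + w^2*(3*r - 112) + w*(8*r - 104) + 48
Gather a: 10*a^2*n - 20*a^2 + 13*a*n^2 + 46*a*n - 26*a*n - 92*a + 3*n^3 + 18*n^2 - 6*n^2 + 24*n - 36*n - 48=a^2*(10*n - 20) + a*(13*n^2 + 20*n - 92) + 3*n^3 + 12*n^2 - 12*n - 48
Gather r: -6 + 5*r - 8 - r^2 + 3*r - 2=-r^2 + 8*r - 16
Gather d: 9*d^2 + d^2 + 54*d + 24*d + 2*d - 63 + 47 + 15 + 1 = 10*d^2 + 80*d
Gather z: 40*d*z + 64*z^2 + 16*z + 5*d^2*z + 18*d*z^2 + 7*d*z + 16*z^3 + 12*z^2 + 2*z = 16*z^3 + z^2*(18*d + 76) + z*(5*d^2 + 47*d + 18)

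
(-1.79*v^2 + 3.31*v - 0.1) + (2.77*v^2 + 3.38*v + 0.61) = 0.98*v^2 + 6.69*v + 0.51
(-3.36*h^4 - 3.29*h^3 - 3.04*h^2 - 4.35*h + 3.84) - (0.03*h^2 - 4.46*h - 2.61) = -3.36*h^4 - 3.29*h^3 - 3.07*h^2 + 0.11*h + 6.45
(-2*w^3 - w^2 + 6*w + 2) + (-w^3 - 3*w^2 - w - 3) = -3*w^3 - 4*w^2 + 5*w - 1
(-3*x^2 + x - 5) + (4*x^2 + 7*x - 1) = x^2 + 8*x - 6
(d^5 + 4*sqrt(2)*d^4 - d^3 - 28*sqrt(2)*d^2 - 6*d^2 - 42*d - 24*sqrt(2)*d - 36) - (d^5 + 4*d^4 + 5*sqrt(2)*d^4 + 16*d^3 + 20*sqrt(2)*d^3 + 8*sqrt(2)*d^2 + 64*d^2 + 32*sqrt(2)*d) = -4*d^4 - sqrt(2)*d^4 - 20*sqrt(2)*d^3 - 17*d^3 - 70*d^2 - 36*sqrt(2)*d^2 - 56*sqrt(2)*d - 42*d - 36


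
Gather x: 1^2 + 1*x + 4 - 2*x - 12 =-x - 7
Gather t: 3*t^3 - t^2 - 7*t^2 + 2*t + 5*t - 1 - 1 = 3*t^3 - 8*t^2 + 7*t - 2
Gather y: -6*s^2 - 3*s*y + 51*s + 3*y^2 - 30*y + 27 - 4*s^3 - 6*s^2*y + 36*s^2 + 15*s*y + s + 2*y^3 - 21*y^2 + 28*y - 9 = -4*s^3 + 30*s^2 + 52*s + 2*y^3 - 18*y^2 + y*(-6*s^2 + 12*s - 2) + 18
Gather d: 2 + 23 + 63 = 88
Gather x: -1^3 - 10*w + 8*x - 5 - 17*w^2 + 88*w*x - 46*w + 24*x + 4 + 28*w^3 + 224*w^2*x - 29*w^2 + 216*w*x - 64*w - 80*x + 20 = 28*w^3 - 46*w^2 - 120*w + x*(224*w^2 + 304*w - 48) + 18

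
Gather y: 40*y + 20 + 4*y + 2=44*y + 22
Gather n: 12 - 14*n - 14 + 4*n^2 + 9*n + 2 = 4*n^2 - 5*n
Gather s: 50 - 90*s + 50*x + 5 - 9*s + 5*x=-99*s + 55*x + 55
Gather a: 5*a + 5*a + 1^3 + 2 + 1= 10*a + 4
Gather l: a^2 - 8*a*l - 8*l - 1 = a^2 + l*(-8*a - 8) - 1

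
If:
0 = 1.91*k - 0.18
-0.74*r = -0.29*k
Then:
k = 0.09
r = 0.04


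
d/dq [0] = 0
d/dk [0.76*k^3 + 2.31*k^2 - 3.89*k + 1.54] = 2.28*k^2 + 4.62*k - 3.89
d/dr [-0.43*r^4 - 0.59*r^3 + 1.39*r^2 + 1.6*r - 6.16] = -1.72*r^3 - 1.77*r^2 + 2.78*r + 1.6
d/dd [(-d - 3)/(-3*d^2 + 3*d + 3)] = (d^2 - d - (d + 3)*(2*d - 1) - 1)/(3*(-d^2 + d + 1)^2)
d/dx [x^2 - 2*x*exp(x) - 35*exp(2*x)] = -2*x*exp(x) + 2*x - 70*exp(2*x) - 2*exp(x)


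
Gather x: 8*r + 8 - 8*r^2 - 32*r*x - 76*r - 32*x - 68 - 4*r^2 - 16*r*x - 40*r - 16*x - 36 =-12*r^2 - 108*r + x*(-48*r - 48) - 96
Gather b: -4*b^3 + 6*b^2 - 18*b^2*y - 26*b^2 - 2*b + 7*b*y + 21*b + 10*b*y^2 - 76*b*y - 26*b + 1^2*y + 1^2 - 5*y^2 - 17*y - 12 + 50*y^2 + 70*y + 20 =-4*b^3 + b^2*(-18*y - 20) + b*(10*y^2 - 69*y - 7) + 45*y^2 + 54*y + 9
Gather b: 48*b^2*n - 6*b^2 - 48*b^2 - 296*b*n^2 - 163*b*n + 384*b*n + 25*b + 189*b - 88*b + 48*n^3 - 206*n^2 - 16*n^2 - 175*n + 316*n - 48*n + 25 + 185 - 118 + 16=b^2*(48*n - 54) + b*(-296*n^2 + 221*n + 126) + 48*n^3 - 222*n^2 + 93*n + 108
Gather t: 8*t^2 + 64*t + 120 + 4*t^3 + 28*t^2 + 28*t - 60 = 4*t^3 + 36*t^2 + 92*t + 60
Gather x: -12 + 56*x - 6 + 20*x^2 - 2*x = 20*x^2 + 54*x - 18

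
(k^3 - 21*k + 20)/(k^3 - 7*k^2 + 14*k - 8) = (k + 5)/(k - 2)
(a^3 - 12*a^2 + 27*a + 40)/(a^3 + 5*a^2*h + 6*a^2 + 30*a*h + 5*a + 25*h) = (a^2 - 13*a + 40)/(a^2 + 5*a*h + 5*a + 25*h)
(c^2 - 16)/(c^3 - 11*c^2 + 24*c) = (c^2 - 16)/(c*(c^2 - 11*c + 24))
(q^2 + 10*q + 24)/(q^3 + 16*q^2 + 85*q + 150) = (q + 4)/(q^2 + 10*q + 25)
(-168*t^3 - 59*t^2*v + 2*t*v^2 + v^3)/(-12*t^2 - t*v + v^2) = (56*t^2 + t*v - v^2)/(4*t - v)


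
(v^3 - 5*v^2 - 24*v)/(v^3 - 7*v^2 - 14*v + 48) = v/(v - 2)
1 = 1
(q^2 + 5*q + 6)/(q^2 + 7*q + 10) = (q + 3)/(q + 5)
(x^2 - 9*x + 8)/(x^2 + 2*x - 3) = (x - 8)/(x + 3)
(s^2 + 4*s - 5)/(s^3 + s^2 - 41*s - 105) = (s - 1)/(s^2 - 4*s - 21)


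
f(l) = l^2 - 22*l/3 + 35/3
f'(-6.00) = -19.33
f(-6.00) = 91.67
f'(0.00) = -7.33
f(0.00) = 11.67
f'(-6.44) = -20.21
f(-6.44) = 100.37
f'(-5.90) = -19.13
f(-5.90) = 89.74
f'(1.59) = -4.15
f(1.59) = 2.53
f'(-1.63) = -10.59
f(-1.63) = 26.28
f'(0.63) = -6.07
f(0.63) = 7.44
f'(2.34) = -2.65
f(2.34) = -0.02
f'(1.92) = -3.49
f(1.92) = 1.27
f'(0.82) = -5.69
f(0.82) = 6.33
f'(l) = 2*l - 22/3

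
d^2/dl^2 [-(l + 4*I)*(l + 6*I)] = -2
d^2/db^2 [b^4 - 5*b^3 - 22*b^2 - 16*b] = 12*b^2 - 30*b - 44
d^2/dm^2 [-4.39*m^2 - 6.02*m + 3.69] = -8.78000000000000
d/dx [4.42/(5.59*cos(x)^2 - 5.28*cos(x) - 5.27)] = (49.4156*cos(x) - 23.3376)*sin(x)/(-5.59*cos(x)^2 + 5.28*cos(x) + 5.27)^2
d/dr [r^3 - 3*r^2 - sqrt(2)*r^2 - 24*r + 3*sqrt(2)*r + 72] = 3*r^2 - 6*r - 2*sqrt(2)*r - 24 + 3*sqrt(2)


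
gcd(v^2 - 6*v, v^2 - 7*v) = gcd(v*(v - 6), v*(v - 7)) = v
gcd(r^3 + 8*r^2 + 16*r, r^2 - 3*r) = r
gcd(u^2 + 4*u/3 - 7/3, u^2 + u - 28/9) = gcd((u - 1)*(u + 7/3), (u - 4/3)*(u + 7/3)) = u + 7/3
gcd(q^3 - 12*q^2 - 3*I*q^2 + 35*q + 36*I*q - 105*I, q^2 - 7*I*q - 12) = q - 3*I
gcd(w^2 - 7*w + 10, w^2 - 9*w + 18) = 1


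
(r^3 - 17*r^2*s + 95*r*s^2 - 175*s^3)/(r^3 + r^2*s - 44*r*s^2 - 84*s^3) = (r^2 - 10*r*s + 25*s^2)/(r^2 + 8*r*s + 12*s^2)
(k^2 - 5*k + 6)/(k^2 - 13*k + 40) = (k^2 - 5*k + 6)/(k^2 - 13*k + 40)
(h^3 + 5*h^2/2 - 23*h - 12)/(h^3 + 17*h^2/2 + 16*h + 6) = (h - 4)/(h + 2)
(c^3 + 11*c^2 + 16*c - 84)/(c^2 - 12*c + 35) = (c^3 + 11*c^2 + 16*c - 84)/(c^2 - 12*c + 35)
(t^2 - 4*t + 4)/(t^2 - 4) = (t - 2)/(t + 2)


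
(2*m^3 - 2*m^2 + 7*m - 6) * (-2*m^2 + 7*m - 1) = -4*m^5 + 18*m^4 - 30*m^3 + 63*m^2 - 49*m + 6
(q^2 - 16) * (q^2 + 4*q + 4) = q^4 + 4*q^3 - 12*q^2 - 64*q - 64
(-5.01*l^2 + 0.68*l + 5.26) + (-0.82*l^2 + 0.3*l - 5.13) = -5.83*l^2 + 0.98*l + 0.13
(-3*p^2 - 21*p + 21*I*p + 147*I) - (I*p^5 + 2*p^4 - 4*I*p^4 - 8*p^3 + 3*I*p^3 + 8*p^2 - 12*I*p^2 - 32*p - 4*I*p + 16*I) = -I*p^5 - 2*p^4 + 4*I*p^4 + 8*p^3 - 3*I*p^3 - 11*p^2 + 12*I*p^2 + 11*p + 25*I*p + 131*I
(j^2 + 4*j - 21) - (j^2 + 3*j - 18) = j - 3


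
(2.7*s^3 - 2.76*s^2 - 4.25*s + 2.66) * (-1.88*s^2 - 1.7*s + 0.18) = -5.076*s^5 + 0.5988*s^4 + 13.168*s^3 + 1.7274*s^2 - 5.287*s + 0.4788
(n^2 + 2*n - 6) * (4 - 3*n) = -3*n^3 - 2*n^2 + 26*n - 24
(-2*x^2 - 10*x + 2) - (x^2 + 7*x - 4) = -3*x^2 - 17*x + 6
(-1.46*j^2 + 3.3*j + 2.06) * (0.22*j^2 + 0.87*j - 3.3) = -0.3212*j^4 - 0.5442*j^3 + 8.1422*j^2 - 9.0978*j - 6.798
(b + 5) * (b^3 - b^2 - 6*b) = b^4 + 4*b^3 - 11*b^2 - 30*b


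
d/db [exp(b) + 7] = exp(b)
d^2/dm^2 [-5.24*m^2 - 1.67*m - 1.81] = -10.4800000000000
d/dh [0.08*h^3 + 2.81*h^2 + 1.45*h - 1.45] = 0.24*h^2 + 5.62*h + 1.45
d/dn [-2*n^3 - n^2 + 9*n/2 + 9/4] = -6*n^2 - 2*n + 9/2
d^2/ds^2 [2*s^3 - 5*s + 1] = 12*s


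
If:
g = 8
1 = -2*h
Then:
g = 8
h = -1/2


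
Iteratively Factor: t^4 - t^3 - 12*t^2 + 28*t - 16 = (t - 2)*(t^3 + t^2 - 10*t + 8) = (t - 2)*(t - 1)*(t^2 + 2*t - 8) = (t - 2)*(t - 1)*(t + 4)*(t - 2)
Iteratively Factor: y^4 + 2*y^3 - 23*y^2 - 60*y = (y - 5)*(y^3 + 7*y^2 + 12*y) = y*(y - 5)*(y^2 + 7*y + 12) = y*(y - 5)*(y + 4)*(y + 3)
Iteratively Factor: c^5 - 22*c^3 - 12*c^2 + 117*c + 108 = (c - 4)*(c^4 + 4*c^3 - 6*c^2 - 36*c - 27) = (c - 4)*(c + 3)*(c^3 + c^2 - 9*c - 9) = (c - 4)*(c + 3)^2*(c^2 - 2*c - 3) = (c - 4)*(c + 1)*(c + 3)^2*(c - 3)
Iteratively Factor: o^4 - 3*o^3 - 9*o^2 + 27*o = (o + 3)*(o^3 - 6*o^2 + 9*o) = (o - 3)*(o + 3)*(o^2 - 3*o) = o*(o - 3)*(o + 3)*(o - 3)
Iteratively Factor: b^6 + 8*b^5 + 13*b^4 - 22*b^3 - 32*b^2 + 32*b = (b)*(b^5 + 8*b^4 + 13*b^3 - 22*b^2 - 32*b + 32) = b*(b + 4)*(b^4 + 4*b^3 - 3*b^2 - 10*b + 8) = b*(b - 1)*(b + 4)*(b^3 + 5*b^2 + 2*b - 8) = b*(b - 1)^2*(b + 4)*(b^2 + 6*b + 8) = b*(b - 1)^2*(b + 2)*(b + 4)*(b + 4)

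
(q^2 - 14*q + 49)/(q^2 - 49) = (q - 7)/(q + 7)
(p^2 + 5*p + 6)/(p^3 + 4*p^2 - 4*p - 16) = (p + 3)/(p^2 + 2*p - 8)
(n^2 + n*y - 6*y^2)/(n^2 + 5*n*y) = (n^2 + n*y - 6*y^2)/(n*(n + 5*y))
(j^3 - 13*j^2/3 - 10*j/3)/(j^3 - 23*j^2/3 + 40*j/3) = (3*j + 2)/(3*j - 8)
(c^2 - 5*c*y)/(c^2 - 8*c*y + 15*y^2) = c/(c - 3*y)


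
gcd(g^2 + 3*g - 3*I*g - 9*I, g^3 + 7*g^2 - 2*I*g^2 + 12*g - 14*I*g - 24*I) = g + 3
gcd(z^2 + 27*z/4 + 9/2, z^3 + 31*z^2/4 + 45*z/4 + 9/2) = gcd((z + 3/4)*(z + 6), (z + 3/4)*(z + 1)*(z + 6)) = z^2 + 27*z/4 + 9/2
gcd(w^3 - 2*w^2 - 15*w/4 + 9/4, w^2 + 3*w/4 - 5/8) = w - 1/2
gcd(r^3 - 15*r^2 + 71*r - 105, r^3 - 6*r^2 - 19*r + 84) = r^2 - 10*r + 21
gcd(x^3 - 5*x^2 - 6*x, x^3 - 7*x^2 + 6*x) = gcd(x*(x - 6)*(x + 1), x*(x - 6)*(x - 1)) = x^2 - 6*x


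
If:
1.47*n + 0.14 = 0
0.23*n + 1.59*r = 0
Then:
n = -0.10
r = 0.01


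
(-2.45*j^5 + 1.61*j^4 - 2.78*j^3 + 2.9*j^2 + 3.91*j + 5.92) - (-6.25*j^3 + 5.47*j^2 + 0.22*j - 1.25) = -2.45*j^5 + 1.61*j^4 + 3.47*j^3 - 2.57*j^2 + 3.69*j + 7.17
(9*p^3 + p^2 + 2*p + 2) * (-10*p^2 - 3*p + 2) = -90*p^5 - 37*p^4 - 5*p^3 - 24*p^2 - 2*p + 4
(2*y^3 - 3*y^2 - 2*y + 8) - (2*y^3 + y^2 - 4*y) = -4*y^2 + 2*y + 8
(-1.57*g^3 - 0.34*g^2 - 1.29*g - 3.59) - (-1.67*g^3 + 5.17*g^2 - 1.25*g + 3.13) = 0.0999999999999999*g^3 - 5.51*g^2 - 0.04*g - 6.72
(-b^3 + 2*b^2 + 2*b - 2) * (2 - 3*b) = 3*b^4 - 8*b^3 - 2*b^2 + 10*b - 4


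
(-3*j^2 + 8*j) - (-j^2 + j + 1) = -2*j^2 + 7*j - 1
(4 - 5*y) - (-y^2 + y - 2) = y^2 - 6*y + 6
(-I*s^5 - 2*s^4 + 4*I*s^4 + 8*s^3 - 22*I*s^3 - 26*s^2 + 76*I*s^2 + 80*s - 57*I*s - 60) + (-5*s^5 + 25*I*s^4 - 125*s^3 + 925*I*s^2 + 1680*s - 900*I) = -5*s^5 - I*s^5 - 2*s^4 + 29*I*s^4 - 117*s^3 - 22*I*s^3 - 26*s^2 + 1001*I*s^2 + 1760*s - 57*I*s - 60 - 900*I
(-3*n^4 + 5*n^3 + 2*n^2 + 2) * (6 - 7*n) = 21*n^5 - 53*n^4 + 16*n^3 + 12*n^2 - 14*n + 12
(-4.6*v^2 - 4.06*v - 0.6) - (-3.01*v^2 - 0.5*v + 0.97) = -1.59*v^2 - 3.56*v - 1.57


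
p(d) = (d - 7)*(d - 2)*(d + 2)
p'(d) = (d - 7)*(d - 2) + (d - 7)*(d + 2) + (d - 2)*(d + 2)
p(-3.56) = -91.59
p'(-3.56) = 83.86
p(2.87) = -17.50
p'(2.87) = -19.47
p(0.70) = 22.11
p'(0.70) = -12.33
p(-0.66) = 27.30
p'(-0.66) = 6.55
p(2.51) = -10.33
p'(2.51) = -20.24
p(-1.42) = 16.70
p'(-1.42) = 21.93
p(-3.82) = -114.61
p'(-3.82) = 93.26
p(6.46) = -20.38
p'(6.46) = 30.75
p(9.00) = 154.00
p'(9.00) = 113.00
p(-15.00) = -4862.00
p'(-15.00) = 881.00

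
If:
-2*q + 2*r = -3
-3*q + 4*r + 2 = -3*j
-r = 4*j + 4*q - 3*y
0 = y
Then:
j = 37/22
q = -23/22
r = -28/11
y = 0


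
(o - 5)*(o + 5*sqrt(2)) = o^2 - 5*o + 5*sqrt(2)*o - 25*sqrt(2)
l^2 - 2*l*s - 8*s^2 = (l - 4*s)*(l + 2*s)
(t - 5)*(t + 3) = t^2 - 2*t - 15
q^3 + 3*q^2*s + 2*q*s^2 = q*(q + s)*(q + 2*s)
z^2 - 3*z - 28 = (z - 7)*(z + 4)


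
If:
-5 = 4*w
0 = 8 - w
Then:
No Solution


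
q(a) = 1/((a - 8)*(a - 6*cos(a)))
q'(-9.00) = -0.00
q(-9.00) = 0.02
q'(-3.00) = 0.00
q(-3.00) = -0.03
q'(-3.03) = 0.00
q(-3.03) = -0.03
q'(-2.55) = -0.04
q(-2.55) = -0.04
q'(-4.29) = 0.16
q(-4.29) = 0.04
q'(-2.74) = -0.02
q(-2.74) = -0.03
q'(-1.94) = -9.16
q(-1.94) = -0.45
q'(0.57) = 0.03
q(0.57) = 0.03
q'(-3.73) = 0.23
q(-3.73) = -0.07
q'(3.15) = -0.00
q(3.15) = -0.02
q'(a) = (-6*sin(a) - 1)/((a - 8)*(a - 6*cos(a))^2) - 1/((a - 8)^2*(a - 6*cos(a)))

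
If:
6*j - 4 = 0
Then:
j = 2/3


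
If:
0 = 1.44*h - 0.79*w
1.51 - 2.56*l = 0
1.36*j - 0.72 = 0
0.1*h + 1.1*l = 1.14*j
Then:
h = -0.45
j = 0.53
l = 0.59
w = -0.83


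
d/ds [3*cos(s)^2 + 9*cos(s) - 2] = -3*(2*cos(s) + 3)*sin(s)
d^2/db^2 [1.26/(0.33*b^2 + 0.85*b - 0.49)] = (-0.274428*b^2 - 0.70686*b + 1.26*(0.66*b + 0.85)*(1.32*b + 1.7) + 0.407484)/(0.33*b^2 + 0.85*b - 0.49)^3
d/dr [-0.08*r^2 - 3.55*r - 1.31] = -0.16*r - 3.55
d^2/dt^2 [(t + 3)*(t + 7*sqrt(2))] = 2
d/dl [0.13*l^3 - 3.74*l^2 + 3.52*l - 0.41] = 0.39*l^2 - 7.48*l + 3.52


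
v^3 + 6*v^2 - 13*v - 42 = (v - 3)*(v + 2)*(v + 7)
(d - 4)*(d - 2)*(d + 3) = d^3 - 3*d^2 - 10*d + 24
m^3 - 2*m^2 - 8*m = m*(m - 4)*(m + 2)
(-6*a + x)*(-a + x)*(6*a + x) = 36*a^3 - 36*a^2*x - a*x^2 + x^3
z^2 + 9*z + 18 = (z + 3)*(z + 6)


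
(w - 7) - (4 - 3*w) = 4*w - 11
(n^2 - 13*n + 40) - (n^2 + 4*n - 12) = 52 - 17*n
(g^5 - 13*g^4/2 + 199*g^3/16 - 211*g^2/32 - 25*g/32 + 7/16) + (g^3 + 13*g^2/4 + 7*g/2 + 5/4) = g^5 - 13*g^4/2 + 215*g^3/16 - 107*g^2/32 + 87*g/32 + 27/16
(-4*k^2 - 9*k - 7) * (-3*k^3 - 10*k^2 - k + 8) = 12*k^5 + 67*k^4 + 115*k^3 + 47*k^2 - 65*k - 56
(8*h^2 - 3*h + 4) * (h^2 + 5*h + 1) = 8*h^4 + 37*h^3 - 3*h^2 + 17*h + 4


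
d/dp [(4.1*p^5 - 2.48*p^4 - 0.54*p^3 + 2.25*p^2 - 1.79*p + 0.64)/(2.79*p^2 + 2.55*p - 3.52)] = (34.317*p^6 + 27.9816*p^5 - 92.6386*p^4 + 32.1644*p^3 + 16.434*p^2 - 19.4112*p + 4.6688)/(7.7841*p^4 + 14.229*p^3 - 13.1391*p^2 - 17.952*p + 12.3904)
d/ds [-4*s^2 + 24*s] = 24 - 8*s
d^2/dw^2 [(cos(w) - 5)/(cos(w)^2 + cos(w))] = (2*(cos(w) - 5)*(2*cos(w) + 1)^2*sin(w)^2 - (cos(w) + 1)^2*cos(w)^3 + (cos(w) + 1)*(-10*cos(w) - 17*cos(2*w) + 4*cos(3*w) - 1)*cos(w)/2)/((cos(w) + 1)^3*cos(w)^3)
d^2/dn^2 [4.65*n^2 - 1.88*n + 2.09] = 9.30000000000000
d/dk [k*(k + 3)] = 2*k + 3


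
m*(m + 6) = m^2 + 6*m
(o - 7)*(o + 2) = o^2 - 5*o - 14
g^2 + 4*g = g*(g + 4)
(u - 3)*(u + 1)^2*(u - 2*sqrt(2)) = u^4 - 2*sqrt(2)*u^3 - u^3 - 5*u^2 + 2*sqrt(2)*u^2 - 3*u + 10*sqrt(2)*u + 6*sqrt(2)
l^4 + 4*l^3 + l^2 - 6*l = l*(l - 1)*(l + 2)*(l + 3)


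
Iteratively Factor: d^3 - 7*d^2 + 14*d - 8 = (d - 4)*(d^2 - 3*d + 2) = (d - 4)*(d - 2)*(d - 1)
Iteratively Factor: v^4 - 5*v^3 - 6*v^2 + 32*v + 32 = (v - 4)*(v^3 - v^2 - 10*v - 8) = (v - 4)*(v + 2)*(v^2 - 3*v - 4) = (v - 4)^2*(v + 2)*(v + 1)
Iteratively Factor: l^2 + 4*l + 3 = (l + 1)*(l + 3)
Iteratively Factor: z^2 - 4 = (z - 2)*(z + 2)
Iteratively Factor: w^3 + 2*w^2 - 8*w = (w - 2)*(w^2 + 4*w) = (w - 2)*(w + 4)*(w)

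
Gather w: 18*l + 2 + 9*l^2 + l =9*l^2 + 19*l + 2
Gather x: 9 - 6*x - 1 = 8 - 6*x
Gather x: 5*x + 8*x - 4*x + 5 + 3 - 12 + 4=9*x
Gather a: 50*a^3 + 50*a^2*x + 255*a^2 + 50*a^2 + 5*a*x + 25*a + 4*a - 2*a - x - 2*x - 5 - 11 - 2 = 50*a^3 + a^2*(50*x + 305) + a*(5*x + 27) - 3*x - 18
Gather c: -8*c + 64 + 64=128 - 8*c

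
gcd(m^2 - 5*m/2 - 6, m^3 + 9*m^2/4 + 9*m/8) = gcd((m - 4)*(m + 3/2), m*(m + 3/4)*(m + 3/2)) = m + 3/2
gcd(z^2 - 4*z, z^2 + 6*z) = z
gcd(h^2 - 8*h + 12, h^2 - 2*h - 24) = h - 6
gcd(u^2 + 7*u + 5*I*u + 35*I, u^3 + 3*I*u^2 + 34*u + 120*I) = u + 5*I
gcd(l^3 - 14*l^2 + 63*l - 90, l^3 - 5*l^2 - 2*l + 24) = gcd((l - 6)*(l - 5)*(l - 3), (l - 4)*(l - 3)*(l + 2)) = l - 3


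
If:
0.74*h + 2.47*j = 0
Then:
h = -3.33783783783784*j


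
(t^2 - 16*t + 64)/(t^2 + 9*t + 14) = (t^2 - 16*t + 64)/(t^2 + 9*t + 14)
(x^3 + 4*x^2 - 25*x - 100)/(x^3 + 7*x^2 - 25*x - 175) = (x + 4)/(x + 7)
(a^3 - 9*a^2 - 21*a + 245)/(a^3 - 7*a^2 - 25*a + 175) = (a - 7)/(a - 5)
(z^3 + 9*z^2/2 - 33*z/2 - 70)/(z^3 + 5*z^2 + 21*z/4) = 2*(z^2 + z - 20)/(z*(2*z + 3))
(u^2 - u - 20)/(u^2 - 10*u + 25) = (u + 4)/(u - 5)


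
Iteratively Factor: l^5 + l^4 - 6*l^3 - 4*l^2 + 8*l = (l - 2)*(l^4 + 3*l^3 - 4*l) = (l - 2)*(l - 1)*(l^3 + 4*l^2 + 4*l) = l*(l - 2)*(l - 1)*(l^2 + 4*l + 4) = l*(l - 2)*(l - 1)*(l + 2)*(l + 2)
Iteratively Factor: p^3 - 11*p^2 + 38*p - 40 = (p - 2)*(p^2 - 9*p + 20) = (p - 4)*(p - 2)*(p - 5)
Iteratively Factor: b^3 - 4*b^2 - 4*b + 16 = (b - 2)*(b^2 - 2*b - 8) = (b - 2)*(b + 2)*(b - 4)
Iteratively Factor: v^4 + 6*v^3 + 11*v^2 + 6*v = (v + 2)*(v^3 + 4*v^2 + 3*v) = (v + 2)*(v + 3)*(v^2 + v) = (v + 1)*(v + 2)*(v + 3)*(v)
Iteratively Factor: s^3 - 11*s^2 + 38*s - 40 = (s - 5)*(s^2 - 6*s + 8) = (s - 5)*(s - 2)*(s - 4)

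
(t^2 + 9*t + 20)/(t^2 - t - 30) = (t + 4)/(t - 6)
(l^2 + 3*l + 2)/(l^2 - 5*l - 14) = (l + 1)/(l - 7)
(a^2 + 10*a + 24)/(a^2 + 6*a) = (a + 4)/a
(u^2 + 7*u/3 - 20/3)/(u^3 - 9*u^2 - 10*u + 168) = (u - 5/3)/(u^2 - 13*u + 42)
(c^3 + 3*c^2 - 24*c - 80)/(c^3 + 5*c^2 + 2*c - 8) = (c^2 - c - 20)/(c^2 + c - 2)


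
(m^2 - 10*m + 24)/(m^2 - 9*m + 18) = (m - 4)/(m - 3)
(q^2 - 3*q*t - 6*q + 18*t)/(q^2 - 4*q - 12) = (q - 3*t)/(q + 2)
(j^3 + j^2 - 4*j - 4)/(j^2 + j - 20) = (j^3 + j^2 - 4*j - 4)/(j^2 + j - 20)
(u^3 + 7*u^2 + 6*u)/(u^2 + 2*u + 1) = u*(u + 6)/(u + 1)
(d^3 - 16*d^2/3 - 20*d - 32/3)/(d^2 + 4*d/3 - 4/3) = (3*d^2 - 22*d - 16)/(3*d - 2)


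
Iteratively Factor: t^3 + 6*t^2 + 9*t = (t + 3)*(t^2 + 3*t) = (t + 3)^2*(t)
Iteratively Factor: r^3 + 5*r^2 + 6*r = (r + 3)*(r^2 + 2*r) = r*(r + 3)*(r + 2)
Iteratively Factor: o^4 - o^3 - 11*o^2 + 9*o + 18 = (o - 2)*(o^3 + o^2 - 9*o - 9) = (o - 3)*(o - 2)*(o^2 + 4*o + 3) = (o - 3)*(o - 2)*(o + 3)*(o + 1)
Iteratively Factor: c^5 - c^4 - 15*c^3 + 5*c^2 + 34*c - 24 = (c - 1)*(c^4 - 15*c^2 - 10*c + 24) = (c - 1)*(c + 2)*(c^3 - 2*c^2 - 11*c + 12) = (c - 4)*(c - 1)*(c + 2)*(c^2 + 2*c - 3) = (c - 4)*(c - 1)*(c + 2)*(c + 3)*(c - 1)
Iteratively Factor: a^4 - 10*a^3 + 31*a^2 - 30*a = (a)*(a^3 - 10*a^2 + 31*a - 30) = a*(a - 3)*(a^2 - 7*a + 10) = a*(a - 5)*(a - 3)*(a - 2)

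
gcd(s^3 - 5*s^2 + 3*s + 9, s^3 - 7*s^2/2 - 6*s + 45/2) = s^2 - 6*s + 9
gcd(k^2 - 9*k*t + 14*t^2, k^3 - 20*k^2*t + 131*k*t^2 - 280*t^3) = -k + 7*t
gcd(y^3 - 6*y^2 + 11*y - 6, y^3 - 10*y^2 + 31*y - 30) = y^2 - 5*y + 6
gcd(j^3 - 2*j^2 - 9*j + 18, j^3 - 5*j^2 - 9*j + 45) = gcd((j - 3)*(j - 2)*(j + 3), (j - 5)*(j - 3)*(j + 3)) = j^2 - 9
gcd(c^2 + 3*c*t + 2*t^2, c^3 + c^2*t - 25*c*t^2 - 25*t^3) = c + t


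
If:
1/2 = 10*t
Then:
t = 1/20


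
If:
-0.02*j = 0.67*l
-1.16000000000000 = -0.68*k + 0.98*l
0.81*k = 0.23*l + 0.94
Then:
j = 15.79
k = 1.03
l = -0.47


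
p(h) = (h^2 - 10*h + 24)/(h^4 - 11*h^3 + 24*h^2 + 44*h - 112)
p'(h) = (2*h - 10)/(h^4 - 11*h^3 + 24*h^2 + 44*h - 112) + (h^2 - 10*h + 24)*(-4*h^3 + 33*h^2 - 48*h - 44)/(h^4 - 11*h^3 + 24*h^2 + 44*h - 112)^2 = (-2*h^3 + 25*h^2 - 84*h + 4)/(h^6 - 14*h^5 + 41*h^4 + 112*h^3 - 376*h^2 - 224*h + 784)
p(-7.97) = 0.02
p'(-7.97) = 0.00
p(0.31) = -0.22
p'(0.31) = -0.03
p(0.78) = -0.25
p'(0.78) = -0.11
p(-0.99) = -0.29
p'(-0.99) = 0.20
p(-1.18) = -0.34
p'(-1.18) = 0.31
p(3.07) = 0.14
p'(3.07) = -0.17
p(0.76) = -0.25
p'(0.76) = -0.10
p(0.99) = -0.28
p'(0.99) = -0.17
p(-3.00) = 0.18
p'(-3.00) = 0.21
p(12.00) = 0.01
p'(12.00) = 0.00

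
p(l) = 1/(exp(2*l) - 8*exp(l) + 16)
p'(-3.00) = 0.00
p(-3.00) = 0.06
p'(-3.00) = 0.00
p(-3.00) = 0.06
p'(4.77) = -0.00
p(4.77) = 0.00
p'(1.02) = 3.00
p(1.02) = 0.66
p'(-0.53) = 0.03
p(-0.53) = 0.09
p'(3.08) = -0.01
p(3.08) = 0.00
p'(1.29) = 146.73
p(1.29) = 7.42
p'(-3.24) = 0.00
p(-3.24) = 0.06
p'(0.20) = 0.11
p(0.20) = 0.13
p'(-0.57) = 0.03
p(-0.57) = 0.08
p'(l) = (-2*exp(2*l) + 8*exp(l))/(exp(2*l) - 8*exp(l) + 16)^2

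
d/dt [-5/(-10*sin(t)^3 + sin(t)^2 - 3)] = 10*(1 - 15*sin(t))*sin(t)*cos(t)/(10*sin(t)^3 - sin(t)^2 + 3)^2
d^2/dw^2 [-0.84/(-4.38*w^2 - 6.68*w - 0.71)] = (-32.229792*w^2 - 49.154112*w + 0.84*(8.76*w + 6.68)*(17.52*w + 13.36) - 5.224464)/(4.38*w^2 + 6.68*w + 0.71)^3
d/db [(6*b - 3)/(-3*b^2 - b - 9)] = 3*(6*b^2 - 6*b - 19)/(9*b^4 + 6*b^3 + 55*b^2 + 18*b + 81)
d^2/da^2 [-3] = 0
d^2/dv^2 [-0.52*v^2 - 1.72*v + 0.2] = -1.04000000000000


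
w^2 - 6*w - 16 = (w - 8)*(w + 2)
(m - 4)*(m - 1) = m^2 - 5*m + 4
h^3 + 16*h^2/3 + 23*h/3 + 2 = (h + 1/3)*(h + 2)*(h + 3)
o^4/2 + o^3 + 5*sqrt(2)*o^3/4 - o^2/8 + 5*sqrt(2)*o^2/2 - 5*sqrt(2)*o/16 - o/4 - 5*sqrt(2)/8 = (o/2 + 1)*(o - 1/2)*(o + 1/2)*(o + 5*sqrt(2)/2)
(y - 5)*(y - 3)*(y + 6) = y^3 - 2*y^2 - 33*y + 90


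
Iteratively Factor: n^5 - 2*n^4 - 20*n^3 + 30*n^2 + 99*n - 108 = (n - 1)*(n^4 - n^3 - 21*n^2 + 9*n + 108) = (n - 3)*(n - 1)*(n^3 + 2*n^2 - 15*n - 36) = (n - 3)*(n - 1)*(n + 3)*(n^2 - n - 12) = (n - 3)*(n - 1)*(n + 3)^2*(n - 4)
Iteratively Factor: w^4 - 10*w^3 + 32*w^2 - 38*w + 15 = (w - 5)*(w^3 - 5*w^2 + 7*w - 3) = (w - 5)*(w - 1)*(w^2 - 4*w + 3) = (w - 5)*(w - 3)*(w - 1)*(w - 1)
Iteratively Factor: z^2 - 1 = (z + 1)*(z - 1)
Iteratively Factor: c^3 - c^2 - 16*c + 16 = (c + 4)*(c^2 - 5*c + 4) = (c - 1)*(c + 4)*(c - 4)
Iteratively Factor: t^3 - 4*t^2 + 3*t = (t)*(t^2 - 4*t + 3) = t*(t - 3)*(t - 1)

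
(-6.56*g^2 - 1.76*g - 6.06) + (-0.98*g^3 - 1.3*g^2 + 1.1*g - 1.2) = -0.98*g^3 - 7.86*g^2 - 0.66*g - 7.26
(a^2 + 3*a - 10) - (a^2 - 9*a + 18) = 12*a - 28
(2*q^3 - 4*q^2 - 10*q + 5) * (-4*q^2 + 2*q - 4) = -8*q^5 + 20*q^4 + 24*q^3 - 24*q^2 + 50*q - 20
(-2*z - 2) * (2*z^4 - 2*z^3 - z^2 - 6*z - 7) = -4*z^5 + 6*z^3 + 14*z^2 + 26*z + 14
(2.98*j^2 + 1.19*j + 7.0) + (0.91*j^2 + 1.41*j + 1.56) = 3.89*j^2 + 2.6*j + 8.56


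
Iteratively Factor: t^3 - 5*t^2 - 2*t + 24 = (t - 4)*(t^2 - t - 6) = (t - 4)*(t + 2)*(t - 3)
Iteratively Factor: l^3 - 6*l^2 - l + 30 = (l - 5)*(l^2 - l - 6) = (l - 5)*(l + 2)*(l - 3)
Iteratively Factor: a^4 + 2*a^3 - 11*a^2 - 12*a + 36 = (a - 2)*(a^3 + 4*a^2 - 3*a - 18) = (a - 2)^2*(a^2 + 6*a + 9) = (a - 2)^2*(a + 3)*(a + 3)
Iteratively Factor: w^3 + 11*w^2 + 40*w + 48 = (w + 4)*(w^2 + 7*w + 12) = (w + 4)^2*(w + 3)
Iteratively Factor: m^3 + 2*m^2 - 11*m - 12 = (m - 3)*(m^2 + 5*m + 4) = (m - 3)*(m + 1)*(m + 4)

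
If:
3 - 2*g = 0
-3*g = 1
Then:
No Solution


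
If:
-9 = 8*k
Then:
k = -9/8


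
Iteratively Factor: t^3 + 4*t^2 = (t)*(t^2 + 4*t) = t^2*(t + 4)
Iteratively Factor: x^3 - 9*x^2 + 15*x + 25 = (x - 5)*(x^2 - 4*x - 5) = (x - 5)^2*(x + 1)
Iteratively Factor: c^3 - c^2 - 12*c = (c + 3)*(c^2 - 4*c) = c*(c + 3)*(c - 4)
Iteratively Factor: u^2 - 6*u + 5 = (u - 5)*(u - 1)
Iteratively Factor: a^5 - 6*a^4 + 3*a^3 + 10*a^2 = (a - 5)*(a^4 - a^3 - 2*a^2) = (a - 5)*(a - 2)*(a^3 + a^2) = a*(a - 5)*(a - 2)*(a^2 + a) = a*(a - 5)*(a - 2)*(a + 1)*(a)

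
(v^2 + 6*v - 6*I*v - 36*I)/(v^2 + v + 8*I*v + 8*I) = (v^2 + 6*v*(1 - I) - 36*I)/(v^2 + v*(1 + 8*I) + 8*I)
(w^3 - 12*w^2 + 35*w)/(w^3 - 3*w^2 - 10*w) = (w - 7)/(w + 2)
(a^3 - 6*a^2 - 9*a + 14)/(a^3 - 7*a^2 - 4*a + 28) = (a - 1)/(a - 2)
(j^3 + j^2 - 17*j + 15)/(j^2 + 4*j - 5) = j - 3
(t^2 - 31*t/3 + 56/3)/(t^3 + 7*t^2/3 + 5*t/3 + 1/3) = (3*t^2 - 31*t + 56)/(3*t^3 + 7*t^2 + 5*t + 1)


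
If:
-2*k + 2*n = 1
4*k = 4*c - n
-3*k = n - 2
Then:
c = 19/32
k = 3/8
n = 7/8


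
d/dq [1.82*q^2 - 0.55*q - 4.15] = 3.64*q - 0.55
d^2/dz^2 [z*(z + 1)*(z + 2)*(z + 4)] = 12*z^2 + 42*z + 28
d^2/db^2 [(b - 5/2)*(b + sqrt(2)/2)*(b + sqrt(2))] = 6*b - 5 + 3*sqrt(2)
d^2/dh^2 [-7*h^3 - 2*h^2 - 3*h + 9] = -42*h - 4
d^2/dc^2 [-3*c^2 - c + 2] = -6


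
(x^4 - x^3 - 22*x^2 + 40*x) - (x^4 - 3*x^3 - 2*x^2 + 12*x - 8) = 2*x^3 - 20*x^2 + 28*x + 8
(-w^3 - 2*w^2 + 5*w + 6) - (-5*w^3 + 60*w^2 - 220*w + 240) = 4*w^3 - 62*w^2 + 225*w - 234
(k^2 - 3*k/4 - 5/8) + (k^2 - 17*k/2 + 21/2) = 2*k^2 - 37*k/4 + 79/8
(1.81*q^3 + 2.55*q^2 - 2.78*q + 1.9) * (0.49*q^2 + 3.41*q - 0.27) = 0.8869*q^5 + 7.4216*q^4 + 6.8446*q^3 - 9.2373*q^2 + 7.2296*q - 0.513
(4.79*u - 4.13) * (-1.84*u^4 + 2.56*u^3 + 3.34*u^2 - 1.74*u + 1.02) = -8.8136*u^5 + 19.8616*u^4 + 5.4258*u^3 - 22.1288*u^2 + 12.072*u - 4.2126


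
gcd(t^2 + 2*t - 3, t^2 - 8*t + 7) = t - 1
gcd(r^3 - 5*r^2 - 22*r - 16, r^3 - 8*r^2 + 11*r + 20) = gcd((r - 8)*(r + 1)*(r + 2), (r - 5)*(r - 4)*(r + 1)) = r + 1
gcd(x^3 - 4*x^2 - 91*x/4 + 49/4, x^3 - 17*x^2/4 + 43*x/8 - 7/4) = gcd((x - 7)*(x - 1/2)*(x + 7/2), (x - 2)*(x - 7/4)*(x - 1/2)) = x - 1/2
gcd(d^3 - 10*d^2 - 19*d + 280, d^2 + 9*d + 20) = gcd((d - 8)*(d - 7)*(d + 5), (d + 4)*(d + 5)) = d + 5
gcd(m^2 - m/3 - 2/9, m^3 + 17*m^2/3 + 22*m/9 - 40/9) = m - 2/3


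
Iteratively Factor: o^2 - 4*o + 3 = (o - 1)*(o - 3)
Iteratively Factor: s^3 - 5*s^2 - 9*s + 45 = (s - 5)*(s^2 - 9) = (s - 5)*(s - 3)*(s + 3)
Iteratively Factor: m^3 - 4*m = (m)*(m^2 - 4) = m*(m - 2)*(m + 2)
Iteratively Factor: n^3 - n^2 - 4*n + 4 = (n - 1)*(n^2 - 4) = (n - 2)*(n - 1)*(n + 2)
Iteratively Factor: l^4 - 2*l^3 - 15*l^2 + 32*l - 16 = (l + 4)*(l^3 - 6*l^2 + 9*l - 4) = (l - 4)*(l + 4)*(l^2 - 2*l + 1) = (l - 4)*(l - 1)*(l + 4)*(l - 1)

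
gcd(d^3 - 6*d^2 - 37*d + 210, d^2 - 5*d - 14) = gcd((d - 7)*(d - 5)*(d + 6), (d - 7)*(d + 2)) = d - 7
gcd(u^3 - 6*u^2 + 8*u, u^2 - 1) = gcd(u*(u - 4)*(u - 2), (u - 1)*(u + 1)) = 1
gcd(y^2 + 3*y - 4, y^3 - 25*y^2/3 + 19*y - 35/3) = y - 1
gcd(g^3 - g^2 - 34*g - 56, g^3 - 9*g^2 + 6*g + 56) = g^2 - 5*g - 14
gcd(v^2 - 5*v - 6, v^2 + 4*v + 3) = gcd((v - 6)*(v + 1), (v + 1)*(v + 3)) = v + 1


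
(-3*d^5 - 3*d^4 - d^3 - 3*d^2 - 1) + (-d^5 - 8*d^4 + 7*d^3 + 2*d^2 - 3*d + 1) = -4*d^5 - 11*d^4 + 6*d^3 - d^2 - 3*d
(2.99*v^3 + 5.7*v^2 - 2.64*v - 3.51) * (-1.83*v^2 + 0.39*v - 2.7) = -5.4717*v^5 - 9.2649*v^4 - 1.0188*v^3 - 9.9963*v^2 + 5.7591*v + 9.477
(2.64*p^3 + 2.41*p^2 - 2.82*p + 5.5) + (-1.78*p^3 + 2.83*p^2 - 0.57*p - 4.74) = 0.86*p^3 + 5.24*p^2 - 3.39*p + 0.76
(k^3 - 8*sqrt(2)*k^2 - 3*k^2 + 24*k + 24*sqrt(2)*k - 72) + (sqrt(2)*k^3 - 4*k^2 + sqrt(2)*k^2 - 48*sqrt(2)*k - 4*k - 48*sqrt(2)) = k^3 + sqrt(2)*k^3 - 7*sqrt(2)*k^2 - 7*k^2 - 24*sqrt(2)*k + 20*k - 72 - 48*sqrt(2)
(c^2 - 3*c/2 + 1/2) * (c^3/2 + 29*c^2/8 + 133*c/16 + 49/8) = c^5/2 + 23*c^4/8 + 25*c^3/8 - 145*c^2/32 - 161*c/32 + 49/16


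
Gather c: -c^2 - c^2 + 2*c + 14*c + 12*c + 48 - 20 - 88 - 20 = -2*c^2 + 28*c - 80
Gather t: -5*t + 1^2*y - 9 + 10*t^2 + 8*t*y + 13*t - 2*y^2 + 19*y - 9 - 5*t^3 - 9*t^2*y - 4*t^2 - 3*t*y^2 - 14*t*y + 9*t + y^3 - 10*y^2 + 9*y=-5*t^3 + t^2*(6 - 9*y) + t*(-3*y^2 - 6*y + 17) + y^3 - 12*y^2 + 29*y - 18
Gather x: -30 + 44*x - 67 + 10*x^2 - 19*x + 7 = 10*x^2 + 25*x - 90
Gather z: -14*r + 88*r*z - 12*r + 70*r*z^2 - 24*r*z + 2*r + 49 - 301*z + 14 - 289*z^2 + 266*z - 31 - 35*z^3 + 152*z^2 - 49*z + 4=-24*r - 35*z^3 + z^2*(70*r - 137) + z*(64*r - 84) + 36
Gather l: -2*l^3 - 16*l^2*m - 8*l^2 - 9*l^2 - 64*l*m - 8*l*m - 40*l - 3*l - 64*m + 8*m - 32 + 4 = -2*l^3 + l^2*(-16*m - 17) + l*(-72*m - 43) - 56*m - 28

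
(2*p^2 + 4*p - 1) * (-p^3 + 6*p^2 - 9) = -2*p^5 + 8*p^4 + 25*p^3 - 24*p^2 - 36*p + 9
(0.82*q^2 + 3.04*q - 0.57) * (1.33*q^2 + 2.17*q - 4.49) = 1.0906*q^4 + 5.8226*q^3 + 2.1569*q^2 - 14.8865*q + 2.5593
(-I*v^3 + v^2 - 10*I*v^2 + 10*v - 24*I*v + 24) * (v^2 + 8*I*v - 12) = -I*v^5 + 9*v^4 - 10*I*v^4 + 90*v^3 - 4*I*v^3 + 204*v^2 + 200*I*v^2 - 120*v + 480*I*v - 288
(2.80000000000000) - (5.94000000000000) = -3.14000000000000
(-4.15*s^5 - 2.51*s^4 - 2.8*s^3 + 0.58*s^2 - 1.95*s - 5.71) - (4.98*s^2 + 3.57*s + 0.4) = -4.15*s^5 - 2.51*s^4 - 2.8*s^3 - 4.4*s^2 - 5.52*s - 6.11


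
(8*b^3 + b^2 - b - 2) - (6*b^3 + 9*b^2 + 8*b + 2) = 2*b^3 - 8*b^2 - 9*b - 4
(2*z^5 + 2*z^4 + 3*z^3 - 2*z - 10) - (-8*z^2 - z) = 2*z^5 + 2*z^4 + 3*z^3 + 8*z^2 - z - 10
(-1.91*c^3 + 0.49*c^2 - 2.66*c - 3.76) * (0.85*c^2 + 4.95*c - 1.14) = -1.6235*c^5 - 9.038*c^4 + 2.3419*c^3 - 16.9216*c^2 - 15.5796*c + 4.2864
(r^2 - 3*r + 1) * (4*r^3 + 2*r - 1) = 4*r^5 - 12*r^4 + 6*r^3 - 7*r^2 + 5*r - 1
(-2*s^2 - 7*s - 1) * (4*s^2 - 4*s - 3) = -8*s^4 - 20*s^3 + 30*s^2 + 25*s + 3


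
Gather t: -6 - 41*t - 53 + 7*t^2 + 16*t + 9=7*t^2 - 25*t - 50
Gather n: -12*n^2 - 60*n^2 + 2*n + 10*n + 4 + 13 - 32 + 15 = -72*n^2 + 12*n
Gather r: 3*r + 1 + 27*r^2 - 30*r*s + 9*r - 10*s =27*r^2 + r*(12 - 30*s) - 10*s + 1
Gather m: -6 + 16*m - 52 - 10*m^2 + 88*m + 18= -10*m^2 + 104*m - 40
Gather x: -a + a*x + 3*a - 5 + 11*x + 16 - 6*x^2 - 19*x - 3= 2*a - 6*x^2 + x*(a - 8) + 8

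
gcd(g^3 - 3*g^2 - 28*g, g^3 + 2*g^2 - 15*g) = g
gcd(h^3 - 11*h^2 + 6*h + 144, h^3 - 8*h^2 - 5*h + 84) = h + 3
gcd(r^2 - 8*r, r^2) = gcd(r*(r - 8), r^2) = r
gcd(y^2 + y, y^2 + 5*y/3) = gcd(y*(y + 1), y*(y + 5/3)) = y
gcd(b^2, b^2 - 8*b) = b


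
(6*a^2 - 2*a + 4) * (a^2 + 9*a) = 6*a^4 + 52*a^3 - 14*a^2 + 36*a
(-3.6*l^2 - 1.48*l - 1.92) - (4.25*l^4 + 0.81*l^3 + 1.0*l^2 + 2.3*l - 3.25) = -4.25*l^4 - 0.81*l^3 - 4.6*l^2 - 3.78*l + 1.33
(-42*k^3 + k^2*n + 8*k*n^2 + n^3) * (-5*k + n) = 210*k^4 - 47*k^3*n - 39*k^2*n^2 + 3*k*n^3 + n^4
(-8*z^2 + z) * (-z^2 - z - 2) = 8*z^4 + 7*z^3 + 15*z^2 - 2*z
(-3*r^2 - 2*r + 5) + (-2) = -3*r^2 - 2*r + 3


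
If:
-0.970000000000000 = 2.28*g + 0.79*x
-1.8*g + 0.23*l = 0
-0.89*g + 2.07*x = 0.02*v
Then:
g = -0.346491228070175*x - 0.425438596491228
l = -2.7116704805492*x - 3.32951945080092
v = 118.918859649123*x + 18.9320175438597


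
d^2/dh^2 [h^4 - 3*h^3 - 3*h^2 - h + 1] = 12*h^2 - 18*h - 6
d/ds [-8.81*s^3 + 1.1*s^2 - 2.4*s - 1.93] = -26.43*s^2 + 2.2*s - 2.4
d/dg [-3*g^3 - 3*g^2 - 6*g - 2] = -9*g^2 - 6*g - 6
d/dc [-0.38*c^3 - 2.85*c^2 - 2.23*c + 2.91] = -1.14*c^2 - 5.7*c - 2.23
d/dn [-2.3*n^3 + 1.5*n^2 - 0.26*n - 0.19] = -6.9*n^2 + 3.0*n - 0.26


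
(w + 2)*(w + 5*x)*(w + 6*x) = w^3 + 11*w^2*x + 2*w^2 + 30*w*x^2 + 22*w*x + 60*x^2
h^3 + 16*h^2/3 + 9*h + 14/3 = (h + 1)*(h + 2)*(h + 7/3)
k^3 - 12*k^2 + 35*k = k*(k - 7)*(k - 5)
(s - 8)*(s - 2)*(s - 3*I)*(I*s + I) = I*s^4 + 3*s^3 - 9*I*s^3 - 27*s^2 + 6*I*s^2 + 18*s + 16*I*s + 48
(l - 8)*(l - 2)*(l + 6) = l^3 - 4*l^2 - 44*l + 96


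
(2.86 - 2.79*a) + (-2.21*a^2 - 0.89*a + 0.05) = -2.21*a^2 - 3.68*a + 2.91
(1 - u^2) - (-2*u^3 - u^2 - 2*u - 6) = 2*u^3 + 2*u + 7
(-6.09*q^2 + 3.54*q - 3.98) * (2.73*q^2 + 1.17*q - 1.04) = -16.6257*q^4 + 2.5389*q^3 - 0.389999999999999*q^2 - 8.3382*q + 4.1392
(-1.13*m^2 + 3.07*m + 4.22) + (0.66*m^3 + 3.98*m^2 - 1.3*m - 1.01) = 0.66*m^3 + 2.85*m^2 + 1.77*m + 3.21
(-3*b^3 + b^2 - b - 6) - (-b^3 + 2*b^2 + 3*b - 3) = -2*b^3 - b^2 - 4*b - 3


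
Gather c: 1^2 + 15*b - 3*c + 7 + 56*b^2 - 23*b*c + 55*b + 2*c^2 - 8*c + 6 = 56*b^2 + 70*b + 2*c^2 + c*(-23*b - 11) + 14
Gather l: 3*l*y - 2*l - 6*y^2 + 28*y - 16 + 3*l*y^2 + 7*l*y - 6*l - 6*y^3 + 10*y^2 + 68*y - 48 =l*(3*y^2 + 10*y - 8) - 6*y^3 + 4*y^2 + 96*y - 64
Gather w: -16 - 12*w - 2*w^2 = -2*w^2 - 12*w - 16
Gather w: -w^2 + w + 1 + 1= -w^2 + w + 2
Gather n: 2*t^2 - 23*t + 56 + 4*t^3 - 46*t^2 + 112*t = 4*t^3 - 44*t^2 + 89*t + 56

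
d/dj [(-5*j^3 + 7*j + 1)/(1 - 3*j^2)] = (15*j^4 + 6*j^2 + 6*j + 7)/(9*j^4 - 6*j^2 + 1)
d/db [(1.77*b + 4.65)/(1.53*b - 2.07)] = (22.311288 - 16.490952*b)/(1.53*b - 2.07)^3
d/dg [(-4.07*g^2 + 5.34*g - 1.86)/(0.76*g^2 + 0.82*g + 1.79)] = (-7.3958*g^2 - 11.7434*g + 11.0838)/(0.5776*g^4 + 1.2464*g^3 + 3.3932*g^2 + 2.9356*g + 3.2041)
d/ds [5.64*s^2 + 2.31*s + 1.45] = 11.28*s + 2.31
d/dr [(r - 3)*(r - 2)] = 2*r - 5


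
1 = 1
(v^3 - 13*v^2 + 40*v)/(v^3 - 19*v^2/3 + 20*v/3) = 3*(v - 8)/(3*v - 4)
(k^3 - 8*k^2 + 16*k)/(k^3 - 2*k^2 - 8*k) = (k - 4)/(k + 2)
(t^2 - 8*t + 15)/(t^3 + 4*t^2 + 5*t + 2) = (t^2 - 8*t + 15)/(t^3 + 4*t^2 + 5*t + 2)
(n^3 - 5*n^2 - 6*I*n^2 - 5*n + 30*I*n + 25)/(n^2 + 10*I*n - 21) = (n^3 + n^2*(-5 - 6*I) + n*(-5 + 30*I) + 25)/(n^2 + 10*I*n - 21)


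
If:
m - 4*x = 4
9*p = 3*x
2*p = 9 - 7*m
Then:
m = 58/43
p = -19/86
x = -57/86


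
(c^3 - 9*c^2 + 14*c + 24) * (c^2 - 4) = c^5 - 9*c^4 + 10*c^3 + 60*c^2 - 56*c - 96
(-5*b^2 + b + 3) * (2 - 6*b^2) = 30*b^4 - 6*b^3 - 28*b^2 + 2*b + 6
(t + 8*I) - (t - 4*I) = 12*I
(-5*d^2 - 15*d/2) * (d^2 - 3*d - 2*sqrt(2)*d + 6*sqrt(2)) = -5*d^4 + 15*d^3/2 + 10*sqrt(2)*d^3 - 15*sqrt(2)*d^2 + 45*d^2/2 - 45*sqrt(2)*d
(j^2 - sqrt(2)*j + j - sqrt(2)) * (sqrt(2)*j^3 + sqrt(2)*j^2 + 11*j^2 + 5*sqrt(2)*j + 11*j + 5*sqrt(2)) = sqrt(2)*j^5 + 2*sqrt(2)*j^4 + 9*j^4 - 5*sqrt(2)*j^3 + 18*j^3 - 12*sqrt(2)*j^2 - j^2 - 20*j - 6*sqrt(2)*j - 10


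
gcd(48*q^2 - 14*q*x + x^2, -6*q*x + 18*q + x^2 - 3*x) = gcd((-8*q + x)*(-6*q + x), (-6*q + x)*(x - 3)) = -6*q + x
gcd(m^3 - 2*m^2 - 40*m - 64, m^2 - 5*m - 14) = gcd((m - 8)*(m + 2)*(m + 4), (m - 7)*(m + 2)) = m + 2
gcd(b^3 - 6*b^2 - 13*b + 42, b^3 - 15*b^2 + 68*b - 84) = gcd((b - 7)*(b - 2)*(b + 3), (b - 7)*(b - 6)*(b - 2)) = b^2 - 9*b + 14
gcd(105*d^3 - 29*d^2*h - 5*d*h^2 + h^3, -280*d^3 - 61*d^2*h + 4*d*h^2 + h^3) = 5*d + h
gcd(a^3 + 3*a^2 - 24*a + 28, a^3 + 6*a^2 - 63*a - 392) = a + 7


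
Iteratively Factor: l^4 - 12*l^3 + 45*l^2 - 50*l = (l - 2)*(l^3 - 10*l^2 + 25*l) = (l - 5)*(l - 2)*(l^2 - 5*l) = (l - 5)^2*(l - 2)*(l)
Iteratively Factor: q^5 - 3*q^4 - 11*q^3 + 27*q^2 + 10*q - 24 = (q - 4)*(q^4 + q^3 - 7*q^2 - q + 6) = (q - 4)*(q - 2)*(q^3 + 3*q^2 - q - 3) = (q - 4)*(q - 2)*(q - 1)*(q^2 + 4*q + 3) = (q - 4)*(q - 2)*(q - 1)*(q + 3)*(q + 1)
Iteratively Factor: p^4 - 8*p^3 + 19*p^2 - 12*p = (p - 3)*(p^3 - 5*p^2 + 4*p) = p*(p - 3)*(p^2 - 5*p + 4) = p*(p - 4)*(p - 3)*(p - 1)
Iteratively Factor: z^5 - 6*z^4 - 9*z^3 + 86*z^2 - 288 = (z - 4)*(z^4 - 2*z^3 - 17*z^2 + 18*z + 72) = (z - 4)*(z + 2)*(z^3 - 4*z^2 - 9*z + 36) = (z - 4)*(z + 2)*(z + 3)*(z^2 - 7*z + 12) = (z - 4)^2*(z + 2)*(z + 3)*(z - 3)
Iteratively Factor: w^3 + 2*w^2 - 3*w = (w)*(w^2 + 2*w - 3) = w*(w + 3)*(w - 1)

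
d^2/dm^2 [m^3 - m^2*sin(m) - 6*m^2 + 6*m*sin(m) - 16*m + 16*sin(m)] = m^2*sin(m) - 6*m*sin(m) - 4*m*cos(m) + 6*m - 18*sin(m) + 12*cos(m) - 12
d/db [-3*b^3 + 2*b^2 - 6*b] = -9*b^2 + 4*b - 6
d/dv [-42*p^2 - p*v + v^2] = -p + 2*v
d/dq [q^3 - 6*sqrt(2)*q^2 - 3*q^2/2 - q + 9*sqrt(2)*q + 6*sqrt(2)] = 3*q^2 - 12*sqrt(2)*q - 3*q - 1 + 9*sqrt(2)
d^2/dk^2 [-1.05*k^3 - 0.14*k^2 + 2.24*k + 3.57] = -6.3*k - 0.28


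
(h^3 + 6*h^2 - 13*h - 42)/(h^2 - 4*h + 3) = (h^2 + 9*h + 14)/(h - 1)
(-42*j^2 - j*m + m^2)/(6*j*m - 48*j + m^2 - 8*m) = (-7*j + m)/(m - 8)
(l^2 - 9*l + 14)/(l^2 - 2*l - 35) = (l - 2)/(l + 5)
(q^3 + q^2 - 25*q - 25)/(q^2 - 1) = (q^2 - 25)/(q - 1)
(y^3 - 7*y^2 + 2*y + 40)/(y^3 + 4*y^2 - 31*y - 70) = (y - 4)/(y + 7)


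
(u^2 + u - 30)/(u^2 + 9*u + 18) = (u - 5)/(u + 3)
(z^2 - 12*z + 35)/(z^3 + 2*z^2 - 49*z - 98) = (z - 5)/(z^2 + 9*z + 14)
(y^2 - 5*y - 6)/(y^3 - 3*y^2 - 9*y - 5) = (y - 6)/(y^2 - 4*y - 5)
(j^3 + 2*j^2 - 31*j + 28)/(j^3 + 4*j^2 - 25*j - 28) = (j - 1)/(j + 1)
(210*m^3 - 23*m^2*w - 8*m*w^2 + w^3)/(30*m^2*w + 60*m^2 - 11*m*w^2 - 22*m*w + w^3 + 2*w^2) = (-35*m^2 - 2*m*w + w^2)/(-5*m*w - 10*m + w^2 + 2*w)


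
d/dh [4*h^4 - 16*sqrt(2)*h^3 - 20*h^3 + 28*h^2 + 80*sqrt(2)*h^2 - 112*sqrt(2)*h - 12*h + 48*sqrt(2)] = 16*h^3 - 48*sqrt(2)*h^2 - 60*h^2 + 56*h + 160*sqrt(2)*h - 112*sqrt(2) - 12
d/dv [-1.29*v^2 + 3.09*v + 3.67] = 3.09 - 2.58*v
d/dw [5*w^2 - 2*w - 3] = 10*w - 2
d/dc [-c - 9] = -1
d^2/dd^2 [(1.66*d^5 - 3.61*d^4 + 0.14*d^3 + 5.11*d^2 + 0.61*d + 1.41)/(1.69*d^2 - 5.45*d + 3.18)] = (28.446756*d^7 - 265.251922*d^6 + 951.754326*d^5 - 1622.845122*d^4 + 1441.197916*d^3 - 593.237574*d^2 - 89.0959860000001*d + 193.098354)/(4.826809*d^6 - 46.697235*d^5 + 177.838869*d^4 - 337.614965*d^3 + 334.631718*d^2 - 165.33774*d + 32.157432)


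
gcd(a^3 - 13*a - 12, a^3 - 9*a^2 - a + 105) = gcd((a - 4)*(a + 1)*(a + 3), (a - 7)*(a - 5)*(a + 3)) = a + 3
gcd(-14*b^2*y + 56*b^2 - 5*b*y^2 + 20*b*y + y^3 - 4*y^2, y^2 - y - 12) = y - 4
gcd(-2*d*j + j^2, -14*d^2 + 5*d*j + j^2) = 2*d - j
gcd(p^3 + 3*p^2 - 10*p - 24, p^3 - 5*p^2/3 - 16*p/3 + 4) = p^2 - p - 6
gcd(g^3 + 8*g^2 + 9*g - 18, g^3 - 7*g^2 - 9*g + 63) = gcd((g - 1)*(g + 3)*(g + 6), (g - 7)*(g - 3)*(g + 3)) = g + 3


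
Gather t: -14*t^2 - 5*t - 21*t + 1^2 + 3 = -14*t^2 - 26*t + 4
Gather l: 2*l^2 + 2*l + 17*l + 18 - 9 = 2*l^2 + 19*l + 9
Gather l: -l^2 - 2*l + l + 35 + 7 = -l^2 - l + 42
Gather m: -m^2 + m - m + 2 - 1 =1 - m^2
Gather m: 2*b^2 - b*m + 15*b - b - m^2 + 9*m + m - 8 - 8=2*b^2 + 14*b - m^2 + m*(10 - b) - 16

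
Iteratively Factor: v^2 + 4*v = (v)*(v + 4)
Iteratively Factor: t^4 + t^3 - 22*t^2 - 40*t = (t + 4)*(t^3 - 3*t^2 - 10*t) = (t + 2)*(t + 4)*(t^2 - 5*t) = (t - 5)*(t + 2)*(t + 4)*(t)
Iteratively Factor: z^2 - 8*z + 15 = (z - 5)*(z - 3)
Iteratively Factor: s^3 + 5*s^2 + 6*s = (s + 2)*(s^2 + 3*s) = s*(s + 2)*(s + 3)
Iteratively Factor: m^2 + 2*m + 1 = (m + 1)*(m + 1)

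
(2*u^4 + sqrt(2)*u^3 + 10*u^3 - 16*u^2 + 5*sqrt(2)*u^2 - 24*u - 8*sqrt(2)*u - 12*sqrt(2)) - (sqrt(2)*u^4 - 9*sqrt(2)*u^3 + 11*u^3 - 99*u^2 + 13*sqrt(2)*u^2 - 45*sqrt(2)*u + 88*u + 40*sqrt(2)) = -sqrt(2)*u^4 + 2*u^4 - u^3 + 10*sqrt(2)*u^3 - 8*sqrt(2)*u^2 + 83*u^2 - 112*u + 37*sqrt(2)*u - 52*sqrt(2)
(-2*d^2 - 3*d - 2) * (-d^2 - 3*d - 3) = 2*d^4 + 9*d^3 + 17*d^2 + 15*d + 6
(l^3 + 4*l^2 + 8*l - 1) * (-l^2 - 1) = -l^5 - 4*l^4 - 9*l^3 - 3*l^2 - 8*l + 1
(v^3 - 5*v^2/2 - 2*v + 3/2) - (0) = v^3 - 5*v^2/2 - 2*v + 3/2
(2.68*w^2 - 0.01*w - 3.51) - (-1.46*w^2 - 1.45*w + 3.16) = 4.14*w^2 + 1.44*w - 6.67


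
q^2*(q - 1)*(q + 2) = q^4 + q^3 - 2*q^2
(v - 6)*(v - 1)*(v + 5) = v^3 - 2*v^2 - 29*v + 30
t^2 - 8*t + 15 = (t - 5)*(t - 3)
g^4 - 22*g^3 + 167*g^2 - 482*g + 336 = (g - 8)*(g - 7)*(g - 6)*(g - 1)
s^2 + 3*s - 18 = (s - 3)*(s + 6)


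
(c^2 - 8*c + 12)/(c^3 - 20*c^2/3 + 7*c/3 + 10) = 3*(c - 2)/(3*c^2 - 2*c - 5)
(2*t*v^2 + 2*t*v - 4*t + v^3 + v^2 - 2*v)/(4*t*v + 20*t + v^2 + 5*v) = (2*t*v^2 + 2*t*v - 4*t + v^3 + v^2 - 2*v)/(4*t*v + 20*t + v^2 + 5*v)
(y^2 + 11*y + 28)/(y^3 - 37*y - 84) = (y + 7)/(y^2 - 4*y - 21)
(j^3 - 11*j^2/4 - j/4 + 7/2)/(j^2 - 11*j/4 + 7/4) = (j^2 - j - 2)/(j - 1)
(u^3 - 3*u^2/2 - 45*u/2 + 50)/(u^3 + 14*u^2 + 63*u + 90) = (u^2 - 13*u/2 + 10)/(u^2 + 9*u + 18)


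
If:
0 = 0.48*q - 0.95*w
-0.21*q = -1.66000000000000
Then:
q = 7.90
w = 3.99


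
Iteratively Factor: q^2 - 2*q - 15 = (q + 3)*(q - 5)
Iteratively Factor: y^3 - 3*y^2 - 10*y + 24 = (y - 2)*(y^2 - y - 12) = (y - 4)*(y - 2)*(y + 3)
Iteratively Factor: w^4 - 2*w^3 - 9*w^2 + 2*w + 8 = (w + 2)*(w^3 - 4*w^2 - w + 4) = (w + 1)*(w + 2)*(w^2 - 5*w + 4) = (w - 4)*(w + 1)*(w + 2)*(w - 1)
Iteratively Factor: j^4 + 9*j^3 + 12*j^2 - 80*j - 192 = (j + 4)*(j^3 + 5*j^2 - 8*j - 48) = (j + 4)^2*(j^2 + j - 12) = (j - 3)*(j + 4)^2*(j + 4)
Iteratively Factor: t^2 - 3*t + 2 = (t - 2)*(t - 1)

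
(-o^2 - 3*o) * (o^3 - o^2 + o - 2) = -o^5 - 2*o^4 + 2*o^3 - o^2 + 6*o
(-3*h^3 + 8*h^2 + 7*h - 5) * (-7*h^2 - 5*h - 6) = 21*h^5 - 41*h^4 - 71*h^3 - 48*h^2 - 17*h + 30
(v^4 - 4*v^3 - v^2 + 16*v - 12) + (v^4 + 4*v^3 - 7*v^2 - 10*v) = 2*v^4 - 8*v^2 + 6*v - 12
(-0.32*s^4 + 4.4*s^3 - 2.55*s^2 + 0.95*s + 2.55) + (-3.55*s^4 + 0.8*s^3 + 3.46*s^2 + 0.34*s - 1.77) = -3.87*s^4 + 5.2*s^3 + 0.91*s^2 + 1.29*s + 0.78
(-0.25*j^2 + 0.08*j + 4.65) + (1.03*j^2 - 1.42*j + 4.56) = 0.78*j^2 - 1.34*j + 9.21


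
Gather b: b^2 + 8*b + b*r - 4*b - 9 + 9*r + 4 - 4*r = b^2 + b*(r + 4) + 5*r - 5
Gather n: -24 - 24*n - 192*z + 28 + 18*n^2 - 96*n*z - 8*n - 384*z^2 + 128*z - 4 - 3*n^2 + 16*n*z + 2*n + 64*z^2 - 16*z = 15*n^2 + n*(-80*z - 30) - 320*z^2 - 80*z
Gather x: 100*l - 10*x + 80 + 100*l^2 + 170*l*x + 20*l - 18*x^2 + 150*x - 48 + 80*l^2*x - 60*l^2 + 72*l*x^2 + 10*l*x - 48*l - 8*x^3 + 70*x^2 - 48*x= 40*l^2 + 72*l - 8*x^3 + x^2*(72*l + 52) + x*(80*l^2 + 180*l + 92) + 32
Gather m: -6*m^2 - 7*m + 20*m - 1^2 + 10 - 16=-6*m^2 + 13*m - 7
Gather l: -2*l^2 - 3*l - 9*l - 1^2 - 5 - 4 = -2*l^2 - 12*l - 10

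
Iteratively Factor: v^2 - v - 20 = (v + 4)*(v - 5)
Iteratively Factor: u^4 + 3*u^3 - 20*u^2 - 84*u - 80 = (u + 2)*(u^3 + u^2 - 22*u - 40) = (u + 2)*(u + 4)*(u^2 - 3*u - 10) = (u - 5)*(u + 2)*(u + 4)*(u + 2)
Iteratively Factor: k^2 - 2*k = (k)*(k - 2)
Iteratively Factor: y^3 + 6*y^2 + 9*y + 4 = (y + 1)*(y^2 + 5*y + 4) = (y + 1)*(y + 4)*(y + 1)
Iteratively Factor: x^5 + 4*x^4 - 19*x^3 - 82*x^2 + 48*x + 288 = (x - 4)*(x^4 + 8*x^3 + 13*x^2 - 30*x - 72) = (x - 4)*(x - 2)*(x^3 + 10*x^2 + 33*x + 36) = (x - 4)*(x - 2)*(x + 3)*(x^2 + 7*x + 12) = (x - 4)*(x - 2)*(x + 3)^2*(x + 4)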